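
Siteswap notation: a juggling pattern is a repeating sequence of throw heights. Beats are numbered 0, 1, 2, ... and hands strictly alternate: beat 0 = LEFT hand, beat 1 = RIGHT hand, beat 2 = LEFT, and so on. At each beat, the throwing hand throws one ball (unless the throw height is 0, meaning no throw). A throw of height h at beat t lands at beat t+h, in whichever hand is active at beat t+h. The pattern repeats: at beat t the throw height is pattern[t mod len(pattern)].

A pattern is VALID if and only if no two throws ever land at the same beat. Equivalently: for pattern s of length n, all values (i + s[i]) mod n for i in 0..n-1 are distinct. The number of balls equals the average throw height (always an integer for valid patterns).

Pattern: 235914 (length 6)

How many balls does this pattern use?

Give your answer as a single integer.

Answer: 4

Derivation:
Pattern = [2, 3, 5, 9, 1, 4], length n = 6
  position 0: throw height = 2, running sum = 2
  position 1: throw height = 3, running sum = 5
  position 2: throw height = 5, running sum = 10
  position 3: throw height = 9, running sum = 19
  position 4: throw height = 1, running sum = 20
  position 5: throw height = 4, running sum = 24
Total sum = 24; balls = sum / n = 24 / 6 = 4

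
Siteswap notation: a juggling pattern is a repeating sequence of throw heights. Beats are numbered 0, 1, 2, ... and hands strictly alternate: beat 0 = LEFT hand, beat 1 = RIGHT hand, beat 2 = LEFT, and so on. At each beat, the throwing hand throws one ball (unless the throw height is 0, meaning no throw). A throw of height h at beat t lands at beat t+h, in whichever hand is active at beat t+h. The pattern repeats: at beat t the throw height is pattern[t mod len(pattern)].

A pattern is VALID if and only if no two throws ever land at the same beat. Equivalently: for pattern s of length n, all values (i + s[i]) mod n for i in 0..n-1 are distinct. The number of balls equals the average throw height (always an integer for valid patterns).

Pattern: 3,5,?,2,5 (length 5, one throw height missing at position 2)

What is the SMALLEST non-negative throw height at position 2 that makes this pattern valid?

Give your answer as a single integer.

i=0: (0 + 3) mod 5 = 3
i=1: (1 + 5) mod 5 = 1
i=2: s[i]=? (unknown)
i=3: (3 + 2) mod 5 = 0
i=4: (4 + 5) mod 5 = 4
Known residues: [0, 1, 3, 4]; need a permutation of 0..4, so missing residue r = 2
Need (2 + s) mod 5 = 2; smallest s = (2 - 2) mod 5 = 0

Answer: 0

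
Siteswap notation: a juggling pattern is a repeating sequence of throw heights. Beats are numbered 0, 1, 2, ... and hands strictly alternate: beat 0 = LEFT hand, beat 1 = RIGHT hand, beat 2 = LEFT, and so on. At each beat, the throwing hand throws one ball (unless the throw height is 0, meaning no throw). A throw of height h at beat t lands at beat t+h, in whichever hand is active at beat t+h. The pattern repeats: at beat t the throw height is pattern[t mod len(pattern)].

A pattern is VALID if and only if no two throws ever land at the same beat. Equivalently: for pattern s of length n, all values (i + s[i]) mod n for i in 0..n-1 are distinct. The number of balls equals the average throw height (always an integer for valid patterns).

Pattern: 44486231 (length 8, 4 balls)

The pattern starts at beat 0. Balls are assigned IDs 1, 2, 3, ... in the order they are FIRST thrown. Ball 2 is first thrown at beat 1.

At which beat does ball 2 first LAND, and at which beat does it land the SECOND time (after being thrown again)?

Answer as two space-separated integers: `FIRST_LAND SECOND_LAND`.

Answer: 5 7

Derivation:
Beat 0 (L): throw ball1 h=4 -> lands@4:L; in-air after throw: [b1@4:L]
Beat 1 (R): throw ball2 h=4 -> lands@5:R; in-air after throw: [b1@4:L b2@5:R]
Beat 2 (L): throw ball3 h=4 -> lands@6:L; in-air after throw: [b1@4:L b2@5:R b3@6:L]
Beat 3 (R): throw ball4 h=8 -> lands@11:R; in-air after throw: [b1@4:L b2@5:R b3@6:L b4@11:R]
Beat 4 (L): throw ball1 h=6 -> lands@10:L; in-air after throw: [b2@5:R b3@6:L b1@10:L b4@11:R]
Beat 5 (R): throw ball2 h=2 -> lands@7:R; in-air after throw: [b3@6:L b2@7:R b1@10:L b4@11:R]
Beat 6 (L): throw ball3 h=3 -> lands@9:R; in-air after throw: [b2@7:R b3@9:R b1@10:L b4@11:R]
Beat 7 (R): throw ball2 h=1 -> lands@8:L; in-air after throw: [b2@8:L b3@9:R b1@10:L b4@11:R]
Ball 2: thrown@1 h=4 -> first land @5; rethrown@5 h=2 -> second land @7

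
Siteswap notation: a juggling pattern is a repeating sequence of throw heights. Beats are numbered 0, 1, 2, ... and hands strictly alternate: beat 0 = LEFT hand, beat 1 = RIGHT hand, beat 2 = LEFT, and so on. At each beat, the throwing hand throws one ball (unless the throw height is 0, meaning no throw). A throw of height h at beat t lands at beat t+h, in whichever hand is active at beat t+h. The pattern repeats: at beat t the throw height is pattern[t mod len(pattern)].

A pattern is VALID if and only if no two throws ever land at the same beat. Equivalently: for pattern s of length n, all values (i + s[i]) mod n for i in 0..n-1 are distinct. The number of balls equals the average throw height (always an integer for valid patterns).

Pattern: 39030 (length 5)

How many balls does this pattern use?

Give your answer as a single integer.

Answer: 3

Derivation:
Pattern = [3, 9, 0, 3, 0], length n = 5
  position 0: throw height = 3, running sum = 3
  position 1: throw height = 9, running sum = 12
  position 2: throw height = 0, running sum = 12
  position 3: throw height = 3, running sum = 15
  position 4: throw height = 0, running sum = 15
Total sum = 15; balls = sum / n = 15 / 5 = 3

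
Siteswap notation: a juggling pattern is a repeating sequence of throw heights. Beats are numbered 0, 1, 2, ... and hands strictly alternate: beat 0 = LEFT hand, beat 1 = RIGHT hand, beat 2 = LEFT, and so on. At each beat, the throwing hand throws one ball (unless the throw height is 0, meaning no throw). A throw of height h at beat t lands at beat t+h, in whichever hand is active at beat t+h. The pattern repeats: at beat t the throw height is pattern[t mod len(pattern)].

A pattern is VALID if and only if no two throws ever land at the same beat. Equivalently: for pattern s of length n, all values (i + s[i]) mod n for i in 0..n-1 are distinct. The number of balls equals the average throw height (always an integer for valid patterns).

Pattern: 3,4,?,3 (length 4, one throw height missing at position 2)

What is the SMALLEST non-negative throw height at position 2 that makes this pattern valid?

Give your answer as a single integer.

i=0: (0 + 3) mod 4 = 3
i=1: (1 + 4) mod 4 = 1
i=2: s[i]=? (unknown)
i=3: (3 + 3) mod 4 = 2
Known residues: [1, 2, 3]; need a permutation of 0..3, so missing residue r = 0
Need (2 + s) mod 4 = 0; smallest s = (0 - 2) mod 4 = 2

Answer: 2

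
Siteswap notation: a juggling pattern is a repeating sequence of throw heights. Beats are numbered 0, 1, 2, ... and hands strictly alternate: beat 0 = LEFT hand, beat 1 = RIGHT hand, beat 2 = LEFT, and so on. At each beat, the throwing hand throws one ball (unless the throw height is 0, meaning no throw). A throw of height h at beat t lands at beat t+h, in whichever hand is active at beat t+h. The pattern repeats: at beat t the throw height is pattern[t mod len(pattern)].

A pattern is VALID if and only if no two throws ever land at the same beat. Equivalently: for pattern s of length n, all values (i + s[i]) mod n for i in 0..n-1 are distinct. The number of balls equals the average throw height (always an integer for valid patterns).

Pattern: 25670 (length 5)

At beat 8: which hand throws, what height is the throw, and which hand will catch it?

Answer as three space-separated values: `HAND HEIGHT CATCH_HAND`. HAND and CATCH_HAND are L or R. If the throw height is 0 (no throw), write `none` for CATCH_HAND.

Answer: L 7 R

Derivation:
Beat 8: 8 mod 2 = 0, so hand = L
Throw height = pattern[8 mod 5] = pattern[3] = 7
Lands at beat 8+7=15, 15 mod 2 = 1, so catch hand = R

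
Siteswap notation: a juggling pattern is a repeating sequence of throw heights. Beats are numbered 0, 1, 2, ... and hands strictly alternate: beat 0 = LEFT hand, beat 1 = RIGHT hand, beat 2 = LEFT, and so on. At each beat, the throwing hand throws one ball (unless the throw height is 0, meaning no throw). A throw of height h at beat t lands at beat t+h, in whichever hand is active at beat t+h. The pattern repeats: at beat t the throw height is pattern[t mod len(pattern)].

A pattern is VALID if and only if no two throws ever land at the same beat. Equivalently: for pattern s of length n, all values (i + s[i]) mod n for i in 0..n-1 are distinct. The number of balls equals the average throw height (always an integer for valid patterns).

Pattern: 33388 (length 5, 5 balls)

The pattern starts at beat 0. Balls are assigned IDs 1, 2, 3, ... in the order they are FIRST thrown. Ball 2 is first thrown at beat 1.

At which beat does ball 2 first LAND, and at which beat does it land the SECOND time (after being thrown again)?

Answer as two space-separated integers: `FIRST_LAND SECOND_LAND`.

Beat 0 (L): throw ball1 h=3 -> lands@3:R; in-air after throw: [b1@3:R]
Beat 1 (R): throw ball2 h=3 -> lands@4:L; in-air after throw: [b1@3:R b2@4:L]
Beat 2 (L): throw ball3 h=3 -> lands@5:R; in-air after throw: [b1@3:R b2@4:L b3@5:R]
Beat 3 (R): throw ball1 h=8 -> lands@11:R; in-air after throw: [b2@4:L b3@5:R b1@11:R]
Beat 4 (L): throw ball2 h=8 -> lands@12:L; in-air after throw: [b3@5:R b1@11:R b2@12:L]
Beat 5 (R): throw ball3 h=3 -> lands@8:L; in-air after throw: [b3@8:L b1@11:R b2@12:L]
Beat 6 (L): throw ball4 h=3 -> lands@9:R; in-air after throw: [b3@8:L b4@9:R b1@11:R b2@12:L]
Beat 7 (R): throw ball5 h=3 -> lands@10:L; in-air after throw: [b3@8:L b4@9:R b5@10:L b1@11:R b2@12:L]
Beat 8 (L): throw ball3 h=8 -> lands@16:L; in-air after throw: [b4@9:R b5@10:L b1@11:R b2@12:L b3@16:L]
Beat 9 (R): throw ball4 h=8 -> lands@17:R; in-air after throw: [b5@10:L b1@11:R b2@12:L b3@16:L b4@17:R]
Beat 10 (L): throw ball5 h=3 -> lands@13:R; in-air after throw: [b1@11:R b2@12:L b5@13:R b3@16:L b4@17:R]
Beat 11 (R): throw ball1 h=3 -> lands@14:L; in-air after throw: [b2@12:L b5@13:R b1@14:L b3@16:L b4@17:R]
Beat 12 (L): throw ball2 h=3 -> lands@15:R; in-air after throw: [b5@13:R b1@14:L b2@15:R b3@16:L b4@17:R]
Ball 2: thrown@1 h=3 -> first land @4; rethrown@4 h=8 -> second land @12

Answer: 4 12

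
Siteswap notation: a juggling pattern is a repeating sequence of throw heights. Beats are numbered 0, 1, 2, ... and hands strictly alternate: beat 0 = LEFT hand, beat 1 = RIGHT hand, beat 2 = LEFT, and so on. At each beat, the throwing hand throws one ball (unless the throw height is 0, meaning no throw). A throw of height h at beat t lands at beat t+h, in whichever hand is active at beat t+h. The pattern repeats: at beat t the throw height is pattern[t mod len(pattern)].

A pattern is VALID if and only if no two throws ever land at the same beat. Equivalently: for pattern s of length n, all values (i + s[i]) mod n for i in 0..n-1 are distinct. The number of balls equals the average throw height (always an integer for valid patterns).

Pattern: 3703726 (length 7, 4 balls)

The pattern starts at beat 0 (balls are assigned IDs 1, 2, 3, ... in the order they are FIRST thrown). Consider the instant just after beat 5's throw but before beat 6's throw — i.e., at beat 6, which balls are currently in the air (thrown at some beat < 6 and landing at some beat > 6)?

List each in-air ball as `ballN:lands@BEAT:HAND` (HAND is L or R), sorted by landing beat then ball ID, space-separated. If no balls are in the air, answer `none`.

Answer: ball4:lands@7:R ball2:lands@8:L ball3:lands@11:R

Derivation:
Beat 0 (L): throw ball1 h=3 -> lands@3:R; in-air after throw: [b1@3:R]
Beat 1 (R): throw ball2 h=7 -> lands@8:L; in-air after throw: [b1@3:R b2@8:L]
Beat 3 (R): throw ball1 h=3 -> lands@6:L; in-air after throw: [b1@6:L b2@8:L]
Beat 4 (L): throw ball3 h=7 -> lands@11:R; in-air after throw: [b1@6:L b2@8:L b3@11:R]
Beat 5 (R): throw ball4 h=2 -> lands@7:R; in-air after throw: [b1@6:L b4@7:R b2@8:L b3@11:R]
Beat 6 (L): throw ball1 h=6 -> lands@12:L; in-air after throw: [b4@7:R b2@8:L b3@11:R b1@12:L]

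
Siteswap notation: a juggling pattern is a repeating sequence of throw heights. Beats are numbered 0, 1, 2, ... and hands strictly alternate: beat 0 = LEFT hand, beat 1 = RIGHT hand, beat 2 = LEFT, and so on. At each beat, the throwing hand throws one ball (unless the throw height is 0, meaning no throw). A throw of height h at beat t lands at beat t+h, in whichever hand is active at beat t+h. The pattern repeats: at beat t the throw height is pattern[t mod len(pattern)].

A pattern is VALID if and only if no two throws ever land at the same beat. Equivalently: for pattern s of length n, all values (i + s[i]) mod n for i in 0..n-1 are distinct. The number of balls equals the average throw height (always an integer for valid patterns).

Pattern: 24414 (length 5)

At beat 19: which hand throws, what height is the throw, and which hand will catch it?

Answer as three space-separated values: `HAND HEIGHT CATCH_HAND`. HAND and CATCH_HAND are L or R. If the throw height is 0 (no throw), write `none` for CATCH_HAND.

Beat 19: 19 mod 2 = 1, so hand = R
Throw height = pattern[19 mod 5] = pattern[4] = 4
Lands at beat 19+4=23, 23 mod 2 = 1, so catch hand = R

Answer: R 4 R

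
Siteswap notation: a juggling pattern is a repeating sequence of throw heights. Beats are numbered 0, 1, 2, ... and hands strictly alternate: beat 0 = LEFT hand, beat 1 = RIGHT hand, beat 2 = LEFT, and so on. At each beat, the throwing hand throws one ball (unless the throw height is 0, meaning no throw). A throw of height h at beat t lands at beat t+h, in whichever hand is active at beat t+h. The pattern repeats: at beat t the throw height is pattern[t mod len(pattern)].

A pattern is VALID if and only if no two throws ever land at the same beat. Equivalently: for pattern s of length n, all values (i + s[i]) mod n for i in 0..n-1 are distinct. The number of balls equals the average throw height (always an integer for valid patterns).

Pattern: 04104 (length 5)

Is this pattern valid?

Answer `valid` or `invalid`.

Answer: invalid

Derivation:
i=0: (i + s[i]) mod n = (0 + 0) mod 5 = 0
i=1: (i + s[i]) mod n = (1 + 4) mod 5 = 0
i=2: (i + s[i]) mod n = (2 + 1) mod 5 = 3
i=3: (i + s[i]) mod n = (3 + 0) mod 5 = 3
i=4: (i + s[i]) mod n = (4 + 4) mod 5 = 3
Residues: [0, 0, 3, 3, 3], distinct: False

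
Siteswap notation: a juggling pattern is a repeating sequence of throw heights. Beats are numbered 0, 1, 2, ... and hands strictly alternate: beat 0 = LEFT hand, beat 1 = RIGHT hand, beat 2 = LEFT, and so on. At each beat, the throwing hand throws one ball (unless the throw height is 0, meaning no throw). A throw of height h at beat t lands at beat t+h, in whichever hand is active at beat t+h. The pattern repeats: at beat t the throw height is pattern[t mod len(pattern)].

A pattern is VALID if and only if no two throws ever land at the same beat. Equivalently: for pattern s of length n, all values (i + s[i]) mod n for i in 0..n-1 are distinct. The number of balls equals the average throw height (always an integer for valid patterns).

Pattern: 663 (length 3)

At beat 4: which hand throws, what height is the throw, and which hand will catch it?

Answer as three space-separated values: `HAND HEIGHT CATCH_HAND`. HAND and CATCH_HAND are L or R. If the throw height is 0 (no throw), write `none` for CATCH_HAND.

Beat 4: 4 mod 2 = 0, so hand = L
Throw height = pattern[4 mod 3] = pattern[1] = 6
Lands at beat 4+6=10, 10 mod 2 = 0, so catch hand = L

Answer: L 6 L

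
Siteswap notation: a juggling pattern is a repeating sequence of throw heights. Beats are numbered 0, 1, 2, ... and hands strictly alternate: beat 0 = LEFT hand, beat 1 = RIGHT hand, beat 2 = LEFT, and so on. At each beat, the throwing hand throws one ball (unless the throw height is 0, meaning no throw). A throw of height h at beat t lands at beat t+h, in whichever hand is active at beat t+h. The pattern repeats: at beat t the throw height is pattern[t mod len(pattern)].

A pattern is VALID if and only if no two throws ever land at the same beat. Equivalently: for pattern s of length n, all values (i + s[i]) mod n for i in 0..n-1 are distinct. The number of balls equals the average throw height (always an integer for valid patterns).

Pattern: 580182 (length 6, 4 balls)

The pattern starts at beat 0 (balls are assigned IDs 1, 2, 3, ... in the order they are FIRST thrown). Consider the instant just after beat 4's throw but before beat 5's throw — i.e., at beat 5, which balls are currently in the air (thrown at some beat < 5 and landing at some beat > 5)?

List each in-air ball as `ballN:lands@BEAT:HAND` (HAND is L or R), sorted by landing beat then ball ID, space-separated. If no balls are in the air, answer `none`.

Answer: ball2:lands@9:R ball3:lands@12:L

Derivation:
Beat 0 (L): throw ball1 h=5 -> lands@5:R; in-air after throw: [b1@5:R]
Beat 1 (R): throw ball2 h=8 -> lands@9:R; in-air after throw: [b1@5:R b2@9:R]
Beat 3 (R): throw ball3 h=1 -> lands@4:L; in-air after throw: [b3@4:L b1@5:R b2@9:R]
Beat 4 (L): throw ball3 h=8 -> lands@12:L; in-air after throw: [b1@5:R b2@9:R b3@12:L]
Beat 5 (R): throw ball1 h=2 -> lands@7:R; in-air after throw: [b1@7:R b2@9:R b3@12:L]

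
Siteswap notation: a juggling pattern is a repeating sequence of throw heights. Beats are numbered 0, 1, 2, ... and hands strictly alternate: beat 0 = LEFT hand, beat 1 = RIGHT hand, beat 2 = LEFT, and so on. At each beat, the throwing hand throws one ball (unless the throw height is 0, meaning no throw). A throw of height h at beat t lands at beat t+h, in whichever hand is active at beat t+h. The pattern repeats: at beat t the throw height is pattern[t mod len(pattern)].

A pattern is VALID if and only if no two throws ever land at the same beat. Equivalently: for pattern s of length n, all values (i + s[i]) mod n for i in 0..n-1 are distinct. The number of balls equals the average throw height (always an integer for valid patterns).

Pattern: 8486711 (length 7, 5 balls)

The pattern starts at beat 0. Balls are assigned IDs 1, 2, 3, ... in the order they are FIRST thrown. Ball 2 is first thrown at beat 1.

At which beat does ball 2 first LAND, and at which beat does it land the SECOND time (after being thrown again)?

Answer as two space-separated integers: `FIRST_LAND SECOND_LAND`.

Beat 0 (L): throw ball1 h=8 -> lands@8:L; in-air after throw: [b1@8:L]
Beat 1 (R): throw ball2 h=4 -> lands@5:R; in-air after throw: [b2@5:R b1@8:L]
Beat 2 (L): throw ball3 h=8 -> lands@10:L; in-air after throw: [b2@5:R b1@8:L b3@10:L]
Beat 3 (R): throw ball4 h=6 -> lands@9:R; in-air after throw: [b2@5:R b1@8:L b4@9:R b3@10:L]
Beat 4 (L): throw ball5 h=7 -> lands@11:R; in-air after throw: [b2@5:R b1@8:L b4@9:R b3@10:L b5@11:R]
Beat 5 (R): throw ball2 h=1 -> lands@6:L; in-air after throw: [b2@6:L b1@8:L b4@9:R b3@10:L b5@11:R]
Beat 6 (L): throw ball2 h=1 -> lands@7:R; in-air after throw: [b2@7:R b1@8:L b4@9:R b3@10:L b5@11:R]
Ball 2: thrown@1 h=4 -> first land @5; rethrown@5 h=1 -> second land @6

Answer: 5 6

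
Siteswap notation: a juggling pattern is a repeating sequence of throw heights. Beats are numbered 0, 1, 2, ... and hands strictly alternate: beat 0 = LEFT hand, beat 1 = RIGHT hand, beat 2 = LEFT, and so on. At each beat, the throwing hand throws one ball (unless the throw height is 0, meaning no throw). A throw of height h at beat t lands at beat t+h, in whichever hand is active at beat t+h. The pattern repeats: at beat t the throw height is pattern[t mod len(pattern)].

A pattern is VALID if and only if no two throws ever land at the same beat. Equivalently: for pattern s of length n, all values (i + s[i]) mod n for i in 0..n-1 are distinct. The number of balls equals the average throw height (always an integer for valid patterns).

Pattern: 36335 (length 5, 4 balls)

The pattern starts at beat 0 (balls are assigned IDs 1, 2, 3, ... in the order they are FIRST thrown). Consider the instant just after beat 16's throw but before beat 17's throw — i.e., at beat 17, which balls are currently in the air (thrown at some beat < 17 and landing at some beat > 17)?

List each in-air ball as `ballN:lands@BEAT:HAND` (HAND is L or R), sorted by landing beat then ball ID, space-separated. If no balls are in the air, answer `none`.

Answer: ball1:lands@18:L ball4:lands@19:R ball2:lands@22:L

Derivation:
Beat 0 (L): throw ball1 h=3 -> lands@3:R; in-air after throw: [b1@3:R]
Beat 1 (R): throw ball2 h=6 -> lands@7:R; in-air after throw: [b1@3:R b2@7:R]
Beat 2 (L): throw ball3 h=3 -> lands@5:R; in-air after throw: [b1@3:R b3@5:R b2@7:R]
Beat 3 (R): throw ball1 h=3 -> lands@6:L; in-air after throw: [b3@5:R b1@6:L b2@7:R]
Beat 4 (L): throw ball4 h=5 -> lands@9:R; in-air after throw: [b3@5:R b1@6:L b2@7:R b4@9:R]
Beat 5 (R): throw ball3 h=3 -> lands@8:L; in-air after throw: [b1@6:L b2@7:R b3@8:L b4@9:R]
Beat 6 (L): throw ball1 h=6 -> lands@12:L; in-air after throw: [b2@7:R b3@8:L b4@9:R b1@12:L]
Beat 7 (R): throw ball2 h=3 -> lands@10:L; in-air after throw: [b3@8:L b4@9:R b2@10:L b1@12:L]
Beat 8 (L): throw ball3 h=3 -> lands@11:R; in-air after throw: [b4@9:R b2@10:L b3@11:R b1@12:L]
Beat 9 (R): throw ball4 h=5 -> lands@14:L; in-air after throw: [b2@10:L b3@11:R b1@12:L b4@14:L]
Beat 10 (L): throw ball2 h=3 -> lands@13:R; in-air after throw: [b3@11:R b1@12:L b2@13:R b4@14:L]
Beat 11 (R): throw ball3 h=6 -> lands@17:R; in-air after throw: [b1@12:L b2@13:R b4@14:L b3@17:R]
Beat 12 (L): throw ball1 h=3 -> lands@15:R; in-air after throw: [b2@13:R b4@14:L b1@15:R b3@17:R]
Beat 13 (R): throw ball2 h=3 -> lands@16:L; in-air after throw: [b4@14:L b1@15:R b2@16:L b3@17:R]
Beat 14 (L): throw ball4 h=5 -> lands@19:R; in-air after throw: [b1@15:R b2@16:L b3@17:R b4@19:R]
Beat 15 (R): throw ball1 h=3 -> lands@18:L; in-air after throw: [b2@16:L b3@17:R b1@18:L b4@19:R]
Beat 16 (L): throw ball2 h=6 -> lands@22:L; in-air after throw: [b3@17:R b1@18:L b4@19:R b2@22:L]
Beat 17 (R): throw ball3 h=3 -> lands@20:L; in-air after throw: [b1@18:L b4@19:R b3@20:L b2@22:L]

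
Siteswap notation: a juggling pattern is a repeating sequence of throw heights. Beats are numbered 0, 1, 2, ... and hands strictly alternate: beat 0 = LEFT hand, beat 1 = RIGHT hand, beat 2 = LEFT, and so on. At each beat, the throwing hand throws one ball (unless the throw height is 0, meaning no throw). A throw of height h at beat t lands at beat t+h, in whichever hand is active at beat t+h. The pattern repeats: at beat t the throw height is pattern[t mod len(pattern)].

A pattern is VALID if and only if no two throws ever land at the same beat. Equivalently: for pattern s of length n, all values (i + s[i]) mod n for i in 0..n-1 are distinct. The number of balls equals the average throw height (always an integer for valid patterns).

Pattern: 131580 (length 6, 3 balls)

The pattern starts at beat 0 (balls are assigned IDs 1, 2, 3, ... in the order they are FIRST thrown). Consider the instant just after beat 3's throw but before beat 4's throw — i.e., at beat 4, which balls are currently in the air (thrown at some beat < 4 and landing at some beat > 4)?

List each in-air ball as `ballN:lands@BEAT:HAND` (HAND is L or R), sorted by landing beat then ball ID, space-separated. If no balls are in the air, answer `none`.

Answer: ball2:lands@8:L

Derivation:
Beat 0 (L): throw ball1 h=1 -> lands@1:R; in-air after throw: [b1@1:R]
Beat 1 (R): throw ball1 h=3 -> lands@4:L; in-air after throw: [b1@4:L]
Beat 2 (L): throw ball2 h=1 -> lands@3:R; in-air after throw: [b2@3:R b1@4:L]
Beat 3 (R): throw ball2 h=5 -> lands@8:L; in-air after throw: [b1@4:L b2@8:L]
Beat 4 (L): throw ball1 h=8 -> lands@12:L; in-air after throw: [b2@8:L b1@12:L]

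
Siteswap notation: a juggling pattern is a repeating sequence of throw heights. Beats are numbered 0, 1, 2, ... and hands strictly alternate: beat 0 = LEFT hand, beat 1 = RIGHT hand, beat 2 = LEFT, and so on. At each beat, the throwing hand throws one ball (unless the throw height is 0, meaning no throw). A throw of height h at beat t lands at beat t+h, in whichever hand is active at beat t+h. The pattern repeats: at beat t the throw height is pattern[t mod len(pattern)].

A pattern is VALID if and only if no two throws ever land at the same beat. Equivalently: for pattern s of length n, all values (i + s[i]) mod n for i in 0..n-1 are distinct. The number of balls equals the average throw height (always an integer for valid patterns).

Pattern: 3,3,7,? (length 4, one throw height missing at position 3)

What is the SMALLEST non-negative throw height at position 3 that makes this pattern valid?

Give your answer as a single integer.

Answer: 3

Derivation:
i=0: (0 + 3) mod 4 = 3
i=1: (1 + 3) mod 4 = 0
i=2: (2 + 7) mod 4 = 1
i=3: s[i]=? (unknown)
Known residues: [0, 1, 3]; need a permutation of 0..3, so missing residue r = 2
Need (3 + s) mod 4 = 2; smallest s = (2 - 3) mod 4 = 3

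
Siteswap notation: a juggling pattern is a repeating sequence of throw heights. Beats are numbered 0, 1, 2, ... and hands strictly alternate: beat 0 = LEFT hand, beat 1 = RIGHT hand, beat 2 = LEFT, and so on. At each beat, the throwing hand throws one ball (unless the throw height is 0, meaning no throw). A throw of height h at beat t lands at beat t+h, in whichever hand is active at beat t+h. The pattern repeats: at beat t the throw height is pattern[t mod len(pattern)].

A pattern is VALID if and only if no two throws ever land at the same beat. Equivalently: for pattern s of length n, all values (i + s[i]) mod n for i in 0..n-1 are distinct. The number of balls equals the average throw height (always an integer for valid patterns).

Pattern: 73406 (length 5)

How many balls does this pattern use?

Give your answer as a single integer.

Pattern = [7, 3, 4, 0, 6], length n = 5
  position 0: throw height = 7, running sum = 7
  position 1: throw height = 3, running sum = 10
  position 2: throw height = 4, running sum = 14
  position 3: throw height = 0, running sum = 14
  position 4: throw height = 6, running sum = 20
Total sum = 20; balls = sum / n = 20 / 5 = 4

Answer: 4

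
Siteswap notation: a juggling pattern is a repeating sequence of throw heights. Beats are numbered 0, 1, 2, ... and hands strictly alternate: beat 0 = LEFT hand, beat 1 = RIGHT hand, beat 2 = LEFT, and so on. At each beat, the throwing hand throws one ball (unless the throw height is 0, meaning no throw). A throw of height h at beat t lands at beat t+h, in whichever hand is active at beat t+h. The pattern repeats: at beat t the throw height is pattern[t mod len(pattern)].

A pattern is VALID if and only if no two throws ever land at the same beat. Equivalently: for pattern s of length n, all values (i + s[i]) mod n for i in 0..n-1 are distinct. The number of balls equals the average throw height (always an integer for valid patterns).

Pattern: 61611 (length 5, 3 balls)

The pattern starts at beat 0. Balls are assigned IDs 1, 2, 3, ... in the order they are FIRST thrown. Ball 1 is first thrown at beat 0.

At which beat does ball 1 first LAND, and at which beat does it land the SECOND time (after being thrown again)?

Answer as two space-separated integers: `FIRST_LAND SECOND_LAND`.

Beat 0 (L): throw ball1 h=6 -> lands@6:L; in-air after throw: [b1@6:L]
Beat 1 (R): throw ball2 h=1 -> lands@2:L; in-air after throw: [b2@2:L b1@6:L]
Beat 2 (L): throw ball2 h=6 -> lands@8:L; in-air after throw: [b1@6:L b2@8:L]
Beat 3 (R): throw ball3 h=1 -> lands@4:L; in-air after throw: [b3@4:L b1@6:L b2@8:L]
Beat 4 (L): throw ball3 h=1 -> lands@5:R; in-air after throw: [b3@5:R b1@6:L b2@8:L]
Beat 5 (R): throw ball3 h=6 -> lands@11:R; in-air after throw: [b1@6:L b2@8:L b3@11:R]
Beat 6 (L): throw ball1 h=1 -> lands@7:R; in-air after throw: [b1@7:R b2@8:L b3@11:R]
Beat 7 (R): throw ball1 h=6 -> lands@13:R; in-air after throw: [b2@8:L b3@11:R b1@13:R]
Ball 1: thrown@0 h=6 -> first land @6; rethrown@6 h=1 -> second land @7

Answer: 6 7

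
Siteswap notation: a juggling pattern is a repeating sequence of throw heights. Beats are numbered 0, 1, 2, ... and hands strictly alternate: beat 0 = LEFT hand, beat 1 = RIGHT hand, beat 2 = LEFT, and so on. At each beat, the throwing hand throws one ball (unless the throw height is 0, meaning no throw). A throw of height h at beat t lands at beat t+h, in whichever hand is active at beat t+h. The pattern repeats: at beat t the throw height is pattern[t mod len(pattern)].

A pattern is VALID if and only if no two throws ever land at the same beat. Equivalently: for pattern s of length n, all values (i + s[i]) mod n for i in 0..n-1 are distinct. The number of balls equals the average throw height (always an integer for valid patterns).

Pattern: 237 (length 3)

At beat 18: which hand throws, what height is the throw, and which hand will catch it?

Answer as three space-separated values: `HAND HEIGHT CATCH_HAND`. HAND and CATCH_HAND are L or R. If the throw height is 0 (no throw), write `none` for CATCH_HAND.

Beat 18: 18 mod 2 = 0, so hand = L
Throw height = pattern[18 mod 3] = pattern[0] = 2
Lands at beat 18+2=20, 20 mod 2 = 0, so catch hand = L

Answer: L 2 L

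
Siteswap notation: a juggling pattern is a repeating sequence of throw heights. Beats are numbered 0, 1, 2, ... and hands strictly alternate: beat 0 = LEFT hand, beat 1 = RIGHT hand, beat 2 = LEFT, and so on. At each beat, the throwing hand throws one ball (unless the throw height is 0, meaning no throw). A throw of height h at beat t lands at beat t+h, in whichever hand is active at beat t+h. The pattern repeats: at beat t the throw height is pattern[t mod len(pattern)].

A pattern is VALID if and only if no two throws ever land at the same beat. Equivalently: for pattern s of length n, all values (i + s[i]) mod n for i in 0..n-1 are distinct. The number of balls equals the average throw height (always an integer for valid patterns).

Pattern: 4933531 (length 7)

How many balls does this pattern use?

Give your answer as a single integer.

Pattern = [4, 9, 3, 3, 5, 3, 1], length n = 7
  position 0: throw height = 4, running sum = 4
  position 1: throw height = 9, running sum = 13
  position 2: throw height = 3, running sum = 16
  position 3: throw height = 3, running sum = 19
  position 4: throw height = 5, running sum = 24
  position 5: throw height = 3, running sum = 27
  position 6: throw height = 1, running sum = 28
Total sum = 28; balls = sum / n = 28 / 7 = 4

Answer: 4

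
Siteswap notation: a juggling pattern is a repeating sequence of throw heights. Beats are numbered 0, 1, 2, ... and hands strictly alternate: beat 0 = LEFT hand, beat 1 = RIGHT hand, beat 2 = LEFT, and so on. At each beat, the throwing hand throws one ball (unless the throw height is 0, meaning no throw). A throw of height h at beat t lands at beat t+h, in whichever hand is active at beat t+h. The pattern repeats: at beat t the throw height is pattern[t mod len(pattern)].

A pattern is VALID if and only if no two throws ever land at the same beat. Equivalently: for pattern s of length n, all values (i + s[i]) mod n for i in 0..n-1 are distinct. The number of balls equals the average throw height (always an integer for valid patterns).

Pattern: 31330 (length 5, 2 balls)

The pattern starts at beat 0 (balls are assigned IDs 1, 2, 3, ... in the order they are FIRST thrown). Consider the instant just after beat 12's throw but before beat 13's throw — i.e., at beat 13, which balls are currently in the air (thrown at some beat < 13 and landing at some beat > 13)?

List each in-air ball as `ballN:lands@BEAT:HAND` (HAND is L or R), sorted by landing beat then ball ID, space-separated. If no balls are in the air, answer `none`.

Beat 0 (L): throw ball1 h=3 -> lands@3:R; in-air after throw: [b1@3:R]
Beat 1 (R): throw ball2 h=1 -> lands@2:L; in-air after throw: [b2@2:L b1@3:R]
Beat 2 (L): throw ball2 h=3 -> lands@5:R; in-air after throw: [b1@3:R b2@5:R]
Beat 3 (R): throw ball1 h=3 -> lands@6:L; in-air after throw: [b2@5:R b1@6:L]
Beat 5 (R): throw ball2 h=3 -> lands@8:L; in-air after throw: [b1@6:L b2@8:L]
Beat 6 (L): throw ball1 h=1 -> lands@7:R; in-air after throw: [b1@7:R b2@8:L]
Beat 7 (R): throw ball1 h=3 -> lands@10:L; in-air after throw: [b2@8:L b1@10:L]
Beat 8 (L): throw ball2 h=3 -> lands@11:R; in-air after throw: [b1@10:L b2@11:R]
Beat 10 (L): throw ball1 h=3 -> lands@13:R; in-air after throw: [b2@11:R b1@13:R]
Beat 11 (R): throw ball2 h=1 -> lands@12:L; in-air after throw: [b2@12:L b1@13:R]
Beat 12 (L): throw ball2 h=3 -> lands@15:R; in-air after throw: [b1@13:R b2@15:R]
Beat 13 (R): throw ball1 h=3 -> lands@16:L; in-air after throw: [b2@15:R b1@16:L]

Answer: ball2:lands@15:R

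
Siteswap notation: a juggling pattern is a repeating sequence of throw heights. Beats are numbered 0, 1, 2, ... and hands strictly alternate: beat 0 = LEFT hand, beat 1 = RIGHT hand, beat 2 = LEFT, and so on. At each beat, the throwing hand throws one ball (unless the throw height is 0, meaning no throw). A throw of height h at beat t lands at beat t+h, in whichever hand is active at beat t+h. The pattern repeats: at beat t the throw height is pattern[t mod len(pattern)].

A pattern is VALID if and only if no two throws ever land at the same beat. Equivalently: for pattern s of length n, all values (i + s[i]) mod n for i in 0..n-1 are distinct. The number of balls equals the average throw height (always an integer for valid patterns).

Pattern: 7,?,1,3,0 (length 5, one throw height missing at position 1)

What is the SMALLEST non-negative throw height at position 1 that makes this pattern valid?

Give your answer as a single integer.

i=0: (0 + 7) mod 5 = 2
i=1: s[i]=? (unknown)
i=2: (2 + 1) mod 5 = 3
i=3: (3 + 3) mod 5 = 1
i=4: (4 + 0) mod 5 = 4
Known residues: [1, 2, 3, 4]; need a permutation of 0..4, so missing residue r = 0
Need (1 + s) mod 5 = 0; smallest s = (0 - 1) mod 5 = 4

Answer: 4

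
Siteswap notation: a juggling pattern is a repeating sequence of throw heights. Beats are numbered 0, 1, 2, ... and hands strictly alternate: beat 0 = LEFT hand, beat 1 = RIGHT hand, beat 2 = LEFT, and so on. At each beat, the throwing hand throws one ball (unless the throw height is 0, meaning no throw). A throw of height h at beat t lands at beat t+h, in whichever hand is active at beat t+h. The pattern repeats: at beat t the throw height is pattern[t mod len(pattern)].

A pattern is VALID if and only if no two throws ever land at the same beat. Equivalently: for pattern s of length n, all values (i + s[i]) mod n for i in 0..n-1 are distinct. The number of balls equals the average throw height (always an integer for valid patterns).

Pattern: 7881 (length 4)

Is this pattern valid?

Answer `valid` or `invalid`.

i=0: (i + s[i]) mod n = (0 + 7) mod 4 = 3
i=1: (i + s[i]) mod n = (1 + 8) mod 4 = 1
i=2: (i + s[i]) mod n = (2 + 8) mod 4 = 2
i=3: (i + s[i]) mod n = (3 + 1) mod 4 = 0
Residues: [3, 1, 2, 0], distinct: True

Answer: valid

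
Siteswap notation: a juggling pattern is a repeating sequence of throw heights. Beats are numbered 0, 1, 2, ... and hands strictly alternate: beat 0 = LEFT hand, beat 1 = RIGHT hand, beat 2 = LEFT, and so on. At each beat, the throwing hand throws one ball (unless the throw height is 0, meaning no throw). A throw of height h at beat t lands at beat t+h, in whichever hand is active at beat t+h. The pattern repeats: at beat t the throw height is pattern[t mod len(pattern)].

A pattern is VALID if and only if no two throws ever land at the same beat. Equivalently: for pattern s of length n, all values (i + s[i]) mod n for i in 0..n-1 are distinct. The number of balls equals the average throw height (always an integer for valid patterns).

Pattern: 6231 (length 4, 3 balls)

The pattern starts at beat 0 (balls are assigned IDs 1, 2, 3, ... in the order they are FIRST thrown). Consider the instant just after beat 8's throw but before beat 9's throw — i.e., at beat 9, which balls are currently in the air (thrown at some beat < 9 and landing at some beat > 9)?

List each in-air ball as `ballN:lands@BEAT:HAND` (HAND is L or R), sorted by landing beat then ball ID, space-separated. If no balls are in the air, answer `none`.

Answer: ball2:lands@10:L ball3:lands@14:L

Derivation:
Beat 0 (L): throw ball1 h=6 -> lands@6:L; in-air after throw: [b1@6:L]
Beat 1 (R): throw ball2 h=2 -> lands@3:R; in-air after throw: [b2@3:R b1@6:L]
Beat 2 (L): throw ball3 h=3 -> lands@5:R; in-air after throw: [b2@3:R b3@5:R b1@6:L]
Beat 3 (R): throw ball2 h=1 -> lands@4:L; in-air after throw: [b2@4:L b3@5:R b1@6:L]
Beat 4 (L): throw ball2 h=6 -> lands@10:L; in-air after throw: [b3@5:R b1@6:L b2@10:L]
Beat 5 (R): throw ball3 h=2 -> lands@7:R; in-air after throw: [b1@6:L b3@7:R b2@10:L]
Beat 6 (L): throw ball1 h=3 -> lands@9:R; in-air after throw: [b3@7:R b1@9:R b2@10:L]
Beat 7 (R): throw ball3 h=1 -> lands@8:L; in-air after throw: [b3@8:L b1@9:R b2@10:L]
Beat 8 (L): throw ball3 h=6 -> lands@14:L; in-air after throw: [b1@9:R b2@10:L b3@14:L]
Beat 9 (R): throw ball1 h=2 -> lands@11:R; in-air after throw: [b2@10:L b1@11:R b3@14:L]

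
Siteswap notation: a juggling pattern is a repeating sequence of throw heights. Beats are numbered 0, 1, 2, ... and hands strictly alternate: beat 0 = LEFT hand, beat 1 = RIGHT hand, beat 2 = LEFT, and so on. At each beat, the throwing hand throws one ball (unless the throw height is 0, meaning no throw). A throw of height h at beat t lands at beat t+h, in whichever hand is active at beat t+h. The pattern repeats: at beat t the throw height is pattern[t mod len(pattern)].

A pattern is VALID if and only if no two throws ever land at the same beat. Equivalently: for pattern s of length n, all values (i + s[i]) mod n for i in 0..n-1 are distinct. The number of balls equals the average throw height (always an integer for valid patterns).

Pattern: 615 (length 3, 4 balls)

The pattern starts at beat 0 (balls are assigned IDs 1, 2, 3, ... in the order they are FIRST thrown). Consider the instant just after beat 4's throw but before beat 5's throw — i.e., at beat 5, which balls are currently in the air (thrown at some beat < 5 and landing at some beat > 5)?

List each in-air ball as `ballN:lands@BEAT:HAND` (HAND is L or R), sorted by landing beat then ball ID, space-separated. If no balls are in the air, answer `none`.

Answer: ball1:lands@6:L ball2:lands@7:R ball3:lands@9:R

Derivation:
Beat 0 (L): throw ball1 h=6 -> lands@6:L; in-air after throw: [b1@6:L]
Beat 1 (R): throw ball2 h=1 -> lands@2:L; in-air after throw: [b2@2:L b1@6:L]
Beat 2 (L): throw ball2 h=5 -> lands@7:R; in-air after throw: [b1@6:L b2@7:R]
Beat 3 (R): throw ball3 h=6 -> lands@9:R; in-air after throw: [b1@6:L b2@7:R b3@9:R]
Beat 4 (L): throw ball4 h=1 -> lands@5:R; in-air after throw: [b4@5:R b1@6:L b2@7:R b3@9:R]
Beat 5 (R): throw ball4 h=5 -> lands@10:L; in-air after throw: [b1@6:L b2@7:R b3@9:R b4@10:L]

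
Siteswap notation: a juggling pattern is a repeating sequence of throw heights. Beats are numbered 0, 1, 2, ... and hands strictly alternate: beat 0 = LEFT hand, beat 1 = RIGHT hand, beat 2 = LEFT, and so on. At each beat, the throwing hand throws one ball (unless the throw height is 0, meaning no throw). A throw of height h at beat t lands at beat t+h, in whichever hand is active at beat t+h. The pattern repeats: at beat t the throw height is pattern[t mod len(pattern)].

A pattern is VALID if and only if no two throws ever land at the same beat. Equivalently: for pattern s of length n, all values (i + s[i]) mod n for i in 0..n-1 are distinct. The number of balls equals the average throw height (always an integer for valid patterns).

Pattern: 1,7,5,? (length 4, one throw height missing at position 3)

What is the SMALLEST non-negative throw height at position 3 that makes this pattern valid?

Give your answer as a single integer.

i=0: (0 + 1) mod 4 = 1
i=1: (1 + 7) mod 4 = 0
i=2: (2 + 5) mod 4 = 3
i=3: s[i]=? (unknown)
Known residues: [0, 1, 3]; need a permutation of 0..3, so missing residue r = 2
Need (3 + s) mod 4 = 2; smallest s = (2 - 3) mod 4 = 3

Answer: 3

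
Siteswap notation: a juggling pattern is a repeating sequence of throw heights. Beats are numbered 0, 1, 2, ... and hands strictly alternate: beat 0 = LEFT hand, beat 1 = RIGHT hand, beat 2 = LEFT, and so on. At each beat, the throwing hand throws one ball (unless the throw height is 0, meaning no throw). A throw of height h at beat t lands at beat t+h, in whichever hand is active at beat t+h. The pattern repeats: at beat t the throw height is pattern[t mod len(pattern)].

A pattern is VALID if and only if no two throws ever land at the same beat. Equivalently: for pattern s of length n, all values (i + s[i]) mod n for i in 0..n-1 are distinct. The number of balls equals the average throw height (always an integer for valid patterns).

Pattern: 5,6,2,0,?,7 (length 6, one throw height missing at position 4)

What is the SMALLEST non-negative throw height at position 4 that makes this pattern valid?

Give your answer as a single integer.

i=0: (0 + 5) mod 6 = 5
i=1: (1 + 6) mod 6 = 1
i=2: (2 + 2) mod 6 = 4
i=3: (3 + 0) mod 6 = 3
i=4: s[i]=? (unknown)
i=5: (5 + 7) mod 6 = 0
Known residues: [0, 1, 3, 4, 5]; need a permutation of 0..5, so missing residue r = 2
Need (4 + s) mod 6 = 2; smallest s = (2 - 4) mod 6 = 4

Answer: 4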